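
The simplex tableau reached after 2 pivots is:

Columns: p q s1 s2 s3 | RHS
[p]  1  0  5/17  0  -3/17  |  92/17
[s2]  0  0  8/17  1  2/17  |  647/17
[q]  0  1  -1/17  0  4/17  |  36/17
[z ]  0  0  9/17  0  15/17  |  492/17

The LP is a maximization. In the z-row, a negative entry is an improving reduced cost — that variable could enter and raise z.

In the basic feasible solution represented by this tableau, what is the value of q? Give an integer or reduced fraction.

36/17

q is basic (row 3); its value is the RHS of that row: 36/17.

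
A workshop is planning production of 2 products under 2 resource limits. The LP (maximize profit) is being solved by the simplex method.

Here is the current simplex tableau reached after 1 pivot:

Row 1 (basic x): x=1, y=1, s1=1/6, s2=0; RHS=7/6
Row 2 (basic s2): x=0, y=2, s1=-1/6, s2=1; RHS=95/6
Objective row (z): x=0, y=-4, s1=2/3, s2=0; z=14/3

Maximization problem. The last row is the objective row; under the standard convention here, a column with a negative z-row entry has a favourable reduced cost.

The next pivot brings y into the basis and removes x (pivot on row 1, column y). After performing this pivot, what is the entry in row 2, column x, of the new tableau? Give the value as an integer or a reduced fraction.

-2

Pivot element is row 1, column y: 1.
Normalize row 1: new (row 1, x) = 1/1 = 1.
row 2 ← row 2 − 2·(new row 1): 0 − 2·1 = -2.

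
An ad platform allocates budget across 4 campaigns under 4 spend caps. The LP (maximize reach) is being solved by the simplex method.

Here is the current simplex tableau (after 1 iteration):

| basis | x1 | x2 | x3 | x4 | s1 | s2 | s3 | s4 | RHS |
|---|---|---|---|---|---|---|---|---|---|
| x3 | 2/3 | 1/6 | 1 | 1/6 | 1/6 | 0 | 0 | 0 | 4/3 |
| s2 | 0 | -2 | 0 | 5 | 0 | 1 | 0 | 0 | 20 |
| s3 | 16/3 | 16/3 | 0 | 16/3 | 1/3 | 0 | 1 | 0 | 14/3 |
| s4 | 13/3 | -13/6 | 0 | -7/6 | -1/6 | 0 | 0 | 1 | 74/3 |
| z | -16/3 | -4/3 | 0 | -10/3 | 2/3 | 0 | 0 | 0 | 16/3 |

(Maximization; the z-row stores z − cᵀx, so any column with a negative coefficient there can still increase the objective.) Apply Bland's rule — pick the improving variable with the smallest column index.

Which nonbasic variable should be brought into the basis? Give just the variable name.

x1

Objective-row coefficients: x1: -16/3, x2: -4/3, x3: 0, x4: -10/3, s1: 2/3, s2: 0, s3: 0, s4: 0.
Improving columns: x1, x2, x4. Bland's rule picks the smallest column index → x1.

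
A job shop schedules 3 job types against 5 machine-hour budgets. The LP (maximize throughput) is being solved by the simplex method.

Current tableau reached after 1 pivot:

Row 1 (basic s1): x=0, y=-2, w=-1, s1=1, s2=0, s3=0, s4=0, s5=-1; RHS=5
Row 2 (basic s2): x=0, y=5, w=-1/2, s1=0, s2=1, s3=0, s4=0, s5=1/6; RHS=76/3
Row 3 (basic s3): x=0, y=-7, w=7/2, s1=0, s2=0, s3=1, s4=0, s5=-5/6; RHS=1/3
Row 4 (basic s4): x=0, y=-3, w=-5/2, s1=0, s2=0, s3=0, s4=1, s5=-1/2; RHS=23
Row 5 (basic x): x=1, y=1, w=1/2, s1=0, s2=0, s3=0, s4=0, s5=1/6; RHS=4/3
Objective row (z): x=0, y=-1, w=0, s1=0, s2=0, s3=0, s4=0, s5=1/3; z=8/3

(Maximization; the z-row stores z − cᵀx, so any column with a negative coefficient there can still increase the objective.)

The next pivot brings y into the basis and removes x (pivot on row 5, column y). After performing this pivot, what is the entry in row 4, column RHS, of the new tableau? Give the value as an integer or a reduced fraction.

Pivot element is row 5, column y: 1.
Normalize row 5: new (row 5, RHS) = (4/3)/1 = 4/3.
row 4 ← row 4 − (-3)·(new row 5): 23 − (-3)·(4/3) = 27.

27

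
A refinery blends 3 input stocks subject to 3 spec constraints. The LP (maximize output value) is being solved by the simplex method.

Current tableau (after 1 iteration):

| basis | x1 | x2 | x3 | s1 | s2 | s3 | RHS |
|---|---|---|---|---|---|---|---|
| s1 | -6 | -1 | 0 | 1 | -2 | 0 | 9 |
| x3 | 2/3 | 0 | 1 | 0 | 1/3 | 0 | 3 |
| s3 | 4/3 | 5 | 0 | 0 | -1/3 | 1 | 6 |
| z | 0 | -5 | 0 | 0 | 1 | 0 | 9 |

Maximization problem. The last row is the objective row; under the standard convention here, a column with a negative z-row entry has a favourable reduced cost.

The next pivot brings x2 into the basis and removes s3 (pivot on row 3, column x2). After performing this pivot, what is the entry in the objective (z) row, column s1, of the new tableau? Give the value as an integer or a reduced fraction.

Pivot element is row 3, column x2: 5.
Normalize row 3: new (row 3, s1) = 0/5 = 0.
z-row ← z-row − (-5)·(new row 3): 0 − (-5)·0 = 0.

0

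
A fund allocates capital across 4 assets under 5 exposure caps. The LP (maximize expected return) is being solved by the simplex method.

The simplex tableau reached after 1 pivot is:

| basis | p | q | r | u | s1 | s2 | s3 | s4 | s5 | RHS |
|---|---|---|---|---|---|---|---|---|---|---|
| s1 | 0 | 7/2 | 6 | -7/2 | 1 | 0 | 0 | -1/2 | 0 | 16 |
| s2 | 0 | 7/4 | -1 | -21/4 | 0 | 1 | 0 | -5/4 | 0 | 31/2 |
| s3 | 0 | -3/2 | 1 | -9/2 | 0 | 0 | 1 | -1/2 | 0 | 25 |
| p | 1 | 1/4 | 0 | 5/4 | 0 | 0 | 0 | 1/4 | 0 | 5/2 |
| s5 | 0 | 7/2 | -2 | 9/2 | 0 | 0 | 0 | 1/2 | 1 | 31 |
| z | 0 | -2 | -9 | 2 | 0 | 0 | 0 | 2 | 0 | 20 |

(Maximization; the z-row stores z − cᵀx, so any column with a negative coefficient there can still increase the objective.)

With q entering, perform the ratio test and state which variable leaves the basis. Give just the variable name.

Ratios: row 1 (s1): 16/(7/2) = 32/7; row 2 (s2): (31/2)/(7/4) = 62/7; row 3 (s3): entry -3/2 ≤ 0, skip; row 4 (p): (5/2)/(1/4) = 10; row 5 (s5): 31/(7/2) = 62/7.
Minimum ratio 32/7 is in the s1 row, so s1 leaves.

s1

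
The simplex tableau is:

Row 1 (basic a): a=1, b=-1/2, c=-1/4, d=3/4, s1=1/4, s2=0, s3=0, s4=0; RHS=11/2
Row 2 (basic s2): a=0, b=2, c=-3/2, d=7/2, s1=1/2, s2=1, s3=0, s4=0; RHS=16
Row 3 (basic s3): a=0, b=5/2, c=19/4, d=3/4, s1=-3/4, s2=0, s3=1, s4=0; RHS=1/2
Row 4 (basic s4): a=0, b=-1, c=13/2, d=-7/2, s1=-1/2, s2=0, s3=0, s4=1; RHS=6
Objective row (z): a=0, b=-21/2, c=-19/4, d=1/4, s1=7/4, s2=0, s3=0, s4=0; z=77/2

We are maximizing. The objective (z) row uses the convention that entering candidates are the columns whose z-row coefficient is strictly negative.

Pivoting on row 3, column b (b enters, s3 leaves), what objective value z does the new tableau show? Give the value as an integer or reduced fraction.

203/5

Minimum ratio for b: (1/2)/(5/2) = 1/5.
z changes by −(z-row coeff of b)·ratio = −(-21/2)·(1/5) = 21/10.
New z = 77/2 + (21/10) = 203/5.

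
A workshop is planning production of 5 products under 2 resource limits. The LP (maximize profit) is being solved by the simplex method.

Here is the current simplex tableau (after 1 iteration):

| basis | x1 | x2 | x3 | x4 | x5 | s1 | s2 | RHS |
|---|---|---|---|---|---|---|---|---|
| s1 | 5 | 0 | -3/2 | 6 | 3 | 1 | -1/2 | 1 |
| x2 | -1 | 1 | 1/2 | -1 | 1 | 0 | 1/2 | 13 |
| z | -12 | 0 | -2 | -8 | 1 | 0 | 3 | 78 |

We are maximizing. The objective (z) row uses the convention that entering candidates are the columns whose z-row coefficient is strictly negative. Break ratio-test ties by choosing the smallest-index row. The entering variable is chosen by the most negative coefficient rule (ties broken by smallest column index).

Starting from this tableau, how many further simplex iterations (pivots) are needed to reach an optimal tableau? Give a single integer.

pivot: x1 in, s1 out → z = 402/5
pivot: x3 in, x2 out → z = 450
No improving column remains; optimal.

2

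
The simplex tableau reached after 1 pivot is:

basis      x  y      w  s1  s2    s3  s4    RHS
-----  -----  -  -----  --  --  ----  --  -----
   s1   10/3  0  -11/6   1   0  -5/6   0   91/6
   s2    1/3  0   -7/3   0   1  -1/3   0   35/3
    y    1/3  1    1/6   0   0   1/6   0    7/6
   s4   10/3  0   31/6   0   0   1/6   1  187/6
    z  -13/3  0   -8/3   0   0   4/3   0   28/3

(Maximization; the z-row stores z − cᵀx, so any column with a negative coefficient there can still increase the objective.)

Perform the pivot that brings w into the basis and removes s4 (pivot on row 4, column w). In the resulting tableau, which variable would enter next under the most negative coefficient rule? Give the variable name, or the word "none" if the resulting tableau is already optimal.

Pivot element 31/6. New z-row = old z-row − (-8/3)·(row 4/(31/6)).
Updated z-row coefficients: x: -81/31, y: 0, w: 0, s1: 0, s2: 0, s3: 44/31, s4: 16/31.
The most negative is -81/31 in column x, so x would enter next.

x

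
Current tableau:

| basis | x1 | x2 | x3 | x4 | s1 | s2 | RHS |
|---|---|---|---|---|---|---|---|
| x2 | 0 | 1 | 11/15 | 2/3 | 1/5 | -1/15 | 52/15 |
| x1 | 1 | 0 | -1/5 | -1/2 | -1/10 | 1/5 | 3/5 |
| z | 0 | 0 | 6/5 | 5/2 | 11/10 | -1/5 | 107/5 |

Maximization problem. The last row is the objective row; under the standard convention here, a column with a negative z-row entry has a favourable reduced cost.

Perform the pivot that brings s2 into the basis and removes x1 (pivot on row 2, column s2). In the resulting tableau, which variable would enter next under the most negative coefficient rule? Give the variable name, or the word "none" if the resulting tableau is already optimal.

Pivot element 1/5. New z-row = old z-row − (-1/5)·(row 2/(1/5)).
Updated z-row coefficients: x1: 1, x2: 0, x3: 1, x4: 2, s1: 1, s2: 0.
No coefficient is strictly negative; the tableau after this pivot is optimal.

none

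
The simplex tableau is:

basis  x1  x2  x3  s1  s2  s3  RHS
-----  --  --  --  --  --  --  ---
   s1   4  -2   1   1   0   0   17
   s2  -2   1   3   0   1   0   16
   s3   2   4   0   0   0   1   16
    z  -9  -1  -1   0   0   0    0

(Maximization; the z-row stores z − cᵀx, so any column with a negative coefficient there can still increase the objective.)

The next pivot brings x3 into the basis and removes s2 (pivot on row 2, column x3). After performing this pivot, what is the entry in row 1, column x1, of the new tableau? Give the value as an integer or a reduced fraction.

14/3

Pivot element is row 2, column x3: 3.
Normalize row 2: new (row 2, x1) = (-2)/3 = -2/3.
row 1 ← row 1 − 1·(new row 2): 4 − 1·(-2/3) = 14/3.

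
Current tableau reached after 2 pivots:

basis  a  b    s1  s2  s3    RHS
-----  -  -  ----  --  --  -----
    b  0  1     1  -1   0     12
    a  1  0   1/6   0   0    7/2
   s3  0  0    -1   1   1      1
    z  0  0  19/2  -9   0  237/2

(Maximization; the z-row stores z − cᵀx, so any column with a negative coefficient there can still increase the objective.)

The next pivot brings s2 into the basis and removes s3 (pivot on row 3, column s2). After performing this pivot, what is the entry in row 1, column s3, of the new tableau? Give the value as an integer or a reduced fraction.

1

Pivot element is row 3, column s2: 1.
Normalize row 3: new (row 3, s3) = 1/1 = 1.
row 1 ← row 1 − (-1)·(new row 3): 0 − (-1)·1 = 1.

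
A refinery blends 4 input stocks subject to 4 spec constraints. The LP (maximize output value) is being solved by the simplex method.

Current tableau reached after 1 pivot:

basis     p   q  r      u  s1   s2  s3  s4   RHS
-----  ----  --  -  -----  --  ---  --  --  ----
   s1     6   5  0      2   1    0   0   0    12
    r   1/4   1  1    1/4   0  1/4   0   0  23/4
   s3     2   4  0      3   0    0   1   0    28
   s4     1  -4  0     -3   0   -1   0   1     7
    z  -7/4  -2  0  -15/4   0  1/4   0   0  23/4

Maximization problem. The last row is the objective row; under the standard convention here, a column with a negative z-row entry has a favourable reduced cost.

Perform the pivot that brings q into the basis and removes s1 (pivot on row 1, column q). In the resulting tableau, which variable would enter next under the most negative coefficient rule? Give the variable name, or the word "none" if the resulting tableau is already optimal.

Pivot element 5. New z-row = old z-row − (-2)·(row 1/5).
Updated z-row coefficients: p: 13/20, q: 0, r: 0, u: -59/20, s1: 2/5, s2: 1/4, s3: 0, s4: 0.
The most negative is -59/20 in column u, so u would enter next.

u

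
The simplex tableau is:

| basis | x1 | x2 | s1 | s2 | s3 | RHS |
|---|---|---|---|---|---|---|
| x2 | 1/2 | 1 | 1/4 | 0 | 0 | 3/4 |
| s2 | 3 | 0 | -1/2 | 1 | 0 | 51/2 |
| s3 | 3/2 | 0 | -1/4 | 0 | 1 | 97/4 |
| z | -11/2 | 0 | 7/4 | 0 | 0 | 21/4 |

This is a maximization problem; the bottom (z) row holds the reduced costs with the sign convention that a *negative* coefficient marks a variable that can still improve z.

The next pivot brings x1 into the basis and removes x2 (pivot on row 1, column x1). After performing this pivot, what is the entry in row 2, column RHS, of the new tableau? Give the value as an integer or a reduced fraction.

21

Pivot element is row 1, column x1: 1/2.
Normalize row 1: new (row 1, RHS) = (3/4)/(1/2) = 3/2.
row 2 ← row 2 − 3·(new row 1): 51/2 − 3·(3/2) = 21.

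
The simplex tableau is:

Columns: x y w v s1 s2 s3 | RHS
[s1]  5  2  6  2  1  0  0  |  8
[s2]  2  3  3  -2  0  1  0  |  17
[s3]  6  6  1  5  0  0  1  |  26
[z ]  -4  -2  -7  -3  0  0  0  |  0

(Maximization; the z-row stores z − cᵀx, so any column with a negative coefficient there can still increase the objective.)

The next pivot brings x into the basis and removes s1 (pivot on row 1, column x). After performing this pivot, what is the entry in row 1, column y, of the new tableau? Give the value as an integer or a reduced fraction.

Pivot element is row 1, column x: 5.
Normalize row 1: new (row 1, y) = 2/5 = 2/5.
Row 1 is the pivot row, so the entry is 2/5.

2/5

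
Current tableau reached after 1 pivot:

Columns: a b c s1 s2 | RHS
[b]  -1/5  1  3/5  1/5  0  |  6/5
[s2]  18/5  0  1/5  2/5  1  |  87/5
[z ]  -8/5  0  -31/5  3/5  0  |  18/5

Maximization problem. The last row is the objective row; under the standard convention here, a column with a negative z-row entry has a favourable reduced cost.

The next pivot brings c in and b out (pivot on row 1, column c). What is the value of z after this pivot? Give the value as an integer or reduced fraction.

Minimum ratio for c: (6/5)/(3/5) = 2.
z changes by −(z-row coeff of c)·ratio = −(-31/5)·2 = 62/5.
New z = 18/5 + (62/5) = 16.

16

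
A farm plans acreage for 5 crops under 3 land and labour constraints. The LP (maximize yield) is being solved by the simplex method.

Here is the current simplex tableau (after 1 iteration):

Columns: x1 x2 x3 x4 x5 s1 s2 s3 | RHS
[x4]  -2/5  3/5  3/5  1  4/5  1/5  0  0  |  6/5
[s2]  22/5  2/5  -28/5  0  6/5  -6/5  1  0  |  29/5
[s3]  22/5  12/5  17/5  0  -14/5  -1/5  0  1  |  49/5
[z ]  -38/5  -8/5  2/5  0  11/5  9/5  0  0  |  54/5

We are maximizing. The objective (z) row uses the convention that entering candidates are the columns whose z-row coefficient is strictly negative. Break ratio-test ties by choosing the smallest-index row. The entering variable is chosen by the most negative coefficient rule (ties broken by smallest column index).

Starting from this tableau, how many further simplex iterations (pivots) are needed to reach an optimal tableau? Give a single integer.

2

pivot: x1 in, s2 out → z = 229/11
pivot: x3 in, s3 out → z = 823/33
No improving column remains; optimal.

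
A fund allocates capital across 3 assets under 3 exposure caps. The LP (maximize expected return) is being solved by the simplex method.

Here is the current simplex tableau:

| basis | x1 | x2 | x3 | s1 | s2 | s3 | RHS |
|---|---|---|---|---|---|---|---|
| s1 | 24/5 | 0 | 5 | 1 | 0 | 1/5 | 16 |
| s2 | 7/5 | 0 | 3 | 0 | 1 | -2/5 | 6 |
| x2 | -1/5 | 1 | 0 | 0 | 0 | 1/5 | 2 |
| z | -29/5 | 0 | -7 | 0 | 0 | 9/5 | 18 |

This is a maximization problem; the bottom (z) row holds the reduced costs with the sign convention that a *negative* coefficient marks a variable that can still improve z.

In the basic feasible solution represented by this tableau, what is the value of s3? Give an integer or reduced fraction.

0

s3 is nonbasic (not in the basis column), so its value in the current BFS is 0.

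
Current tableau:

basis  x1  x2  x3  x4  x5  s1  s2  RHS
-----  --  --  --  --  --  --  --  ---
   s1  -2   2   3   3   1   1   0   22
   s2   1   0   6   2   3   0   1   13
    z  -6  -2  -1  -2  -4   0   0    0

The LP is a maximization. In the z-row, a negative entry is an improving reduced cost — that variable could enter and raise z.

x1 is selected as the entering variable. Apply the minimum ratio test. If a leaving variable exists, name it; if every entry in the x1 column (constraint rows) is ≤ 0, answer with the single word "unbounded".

s2

Ratios: row 1 (s1): entry -2 ≤ 0, skip; row 2 (s2): 13/1 = 13.
Minimum ratio is in the s2 row, so s2 leaves.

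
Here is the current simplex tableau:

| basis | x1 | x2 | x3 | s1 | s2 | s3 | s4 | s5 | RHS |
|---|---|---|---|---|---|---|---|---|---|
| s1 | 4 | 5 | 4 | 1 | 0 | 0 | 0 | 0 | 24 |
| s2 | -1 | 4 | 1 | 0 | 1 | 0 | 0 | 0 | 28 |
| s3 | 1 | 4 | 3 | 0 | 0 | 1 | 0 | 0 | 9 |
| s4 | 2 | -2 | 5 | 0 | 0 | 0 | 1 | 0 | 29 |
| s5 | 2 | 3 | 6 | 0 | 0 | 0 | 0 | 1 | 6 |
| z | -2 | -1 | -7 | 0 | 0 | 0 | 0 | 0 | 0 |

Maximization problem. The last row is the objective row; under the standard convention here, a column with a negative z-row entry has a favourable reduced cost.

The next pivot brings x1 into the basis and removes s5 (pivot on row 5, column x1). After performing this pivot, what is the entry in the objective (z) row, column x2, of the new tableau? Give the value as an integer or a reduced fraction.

Pivot element is row 5, column x1: 2.
Normalize row 5: new (row 5, x2) = 3/2 = 3/2.
z-row ← z-row − (-2)·(new row 5): -1 − (-2)·(3/2) = 2.

2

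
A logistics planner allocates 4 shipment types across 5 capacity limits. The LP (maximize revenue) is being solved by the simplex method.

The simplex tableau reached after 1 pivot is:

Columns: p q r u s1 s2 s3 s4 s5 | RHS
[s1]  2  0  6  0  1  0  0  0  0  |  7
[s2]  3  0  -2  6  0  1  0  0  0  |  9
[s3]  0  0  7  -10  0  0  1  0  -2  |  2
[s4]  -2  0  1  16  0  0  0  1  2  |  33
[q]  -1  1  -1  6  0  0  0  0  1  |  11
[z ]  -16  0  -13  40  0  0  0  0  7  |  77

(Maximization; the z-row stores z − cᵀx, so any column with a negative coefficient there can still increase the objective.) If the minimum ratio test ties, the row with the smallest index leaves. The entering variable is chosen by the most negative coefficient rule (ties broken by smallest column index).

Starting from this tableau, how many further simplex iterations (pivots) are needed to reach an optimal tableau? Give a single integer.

pivot: p in, s2 out → z = 125
pivot: r in, s1 out → z = 2821/22
No improving column remains; optimal.

2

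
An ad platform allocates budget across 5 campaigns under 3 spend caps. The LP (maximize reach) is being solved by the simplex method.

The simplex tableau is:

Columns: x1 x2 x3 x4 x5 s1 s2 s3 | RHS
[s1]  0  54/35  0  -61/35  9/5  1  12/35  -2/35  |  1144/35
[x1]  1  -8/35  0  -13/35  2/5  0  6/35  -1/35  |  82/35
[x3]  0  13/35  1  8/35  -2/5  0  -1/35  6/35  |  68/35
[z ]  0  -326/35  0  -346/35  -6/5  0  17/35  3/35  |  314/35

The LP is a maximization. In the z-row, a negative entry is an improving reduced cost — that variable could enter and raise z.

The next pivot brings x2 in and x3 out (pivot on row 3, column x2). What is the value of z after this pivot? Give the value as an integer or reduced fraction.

750/13

Minimum ratio for x2: (68/35)/(13/35) = 68/13.
z changes by −(z-row coeff of x2)·ratio = −(-326/35)·(68/13) = 22168/455.
New z = 314/35 + (22168/455) = 750/13.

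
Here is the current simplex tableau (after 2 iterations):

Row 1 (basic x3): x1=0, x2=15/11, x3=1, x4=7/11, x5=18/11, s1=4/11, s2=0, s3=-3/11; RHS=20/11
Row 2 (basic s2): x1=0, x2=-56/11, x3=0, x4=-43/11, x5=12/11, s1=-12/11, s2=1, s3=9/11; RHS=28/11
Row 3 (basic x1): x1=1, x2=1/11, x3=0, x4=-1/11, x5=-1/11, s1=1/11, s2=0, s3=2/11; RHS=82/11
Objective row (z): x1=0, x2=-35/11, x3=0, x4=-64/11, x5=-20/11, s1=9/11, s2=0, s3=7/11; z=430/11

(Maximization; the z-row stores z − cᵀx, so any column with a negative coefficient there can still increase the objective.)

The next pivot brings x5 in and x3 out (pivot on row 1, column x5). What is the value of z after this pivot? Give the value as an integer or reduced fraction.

370/9

Minimum ratio for x5: (20/11)/(18/11) = 10/9.
z changes by −(z-row coeff of x5)·ratio = −(-20/11)·(10/9) = 200/99.
New z = 430/11 + (200/99) = 370/9.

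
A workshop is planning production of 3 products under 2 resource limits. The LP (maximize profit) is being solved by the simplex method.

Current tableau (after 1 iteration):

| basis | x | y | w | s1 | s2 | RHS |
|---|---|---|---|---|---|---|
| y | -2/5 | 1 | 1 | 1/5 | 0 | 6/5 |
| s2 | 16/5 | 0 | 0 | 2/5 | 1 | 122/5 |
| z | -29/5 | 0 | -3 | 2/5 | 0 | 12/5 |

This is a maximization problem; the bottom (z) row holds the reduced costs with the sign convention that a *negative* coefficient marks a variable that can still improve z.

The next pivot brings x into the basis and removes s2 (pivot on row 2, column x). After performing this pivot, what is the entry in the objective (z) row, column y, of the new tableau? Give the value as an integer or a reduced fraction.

0

Pivot element is row 2, column x: 16/5.
Normalize row 2: new (row 2, y) = 0/(16/5) = 0.
z-row ← z-row − (-29/5)·(new row 2): 0 − (-29/5)·0 = 0.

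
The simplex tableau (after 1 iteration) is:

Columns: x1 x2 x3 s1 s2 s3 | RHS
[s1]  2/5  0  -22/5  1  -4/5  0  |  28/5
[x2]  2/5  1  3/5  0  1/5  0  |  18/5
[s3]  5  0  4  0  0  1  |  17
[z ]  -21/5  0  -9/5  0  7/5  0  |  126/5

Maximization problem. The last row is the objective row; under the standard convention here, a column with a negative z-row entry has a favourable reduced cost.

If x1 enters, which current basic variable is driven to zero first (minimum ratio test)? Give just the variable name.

Ratios: row 1 (s1): (28/5)/(2/5) = 14; row 2 (x2): (18/5)/(2/5) = 9; row 3 (s3): 17/5 = 17/5.
Minimum ratio 17/5 is in the s3 row, so s3 leaves.

s3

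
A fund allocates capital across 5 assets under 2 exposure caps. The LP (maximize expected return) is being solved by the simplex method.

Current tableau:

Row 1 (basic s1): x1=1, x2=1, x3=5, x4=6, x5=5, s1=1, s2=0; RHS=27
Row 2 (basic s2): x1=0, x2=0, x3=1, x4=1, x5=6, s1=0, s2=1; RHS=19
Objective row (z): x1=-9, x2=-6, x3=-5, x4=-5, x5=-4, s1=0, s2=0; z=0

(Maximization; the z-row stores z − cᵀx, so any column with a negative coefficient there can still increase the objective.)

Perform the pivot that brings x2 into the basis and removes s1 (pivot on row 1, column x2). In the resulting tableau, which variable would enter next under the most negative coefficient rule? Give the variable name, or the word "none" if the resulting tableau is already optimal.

Pivot element 1. New z-row = old z-row − (-6)·(row 1/1).
Updated z-row coefficients: x1: -3, x2: 0, x3: 25, x4: 31, x5: 26, s1: 6, s2: 0.
The most negative is -3 in column x1, so x1 would enter next.

x1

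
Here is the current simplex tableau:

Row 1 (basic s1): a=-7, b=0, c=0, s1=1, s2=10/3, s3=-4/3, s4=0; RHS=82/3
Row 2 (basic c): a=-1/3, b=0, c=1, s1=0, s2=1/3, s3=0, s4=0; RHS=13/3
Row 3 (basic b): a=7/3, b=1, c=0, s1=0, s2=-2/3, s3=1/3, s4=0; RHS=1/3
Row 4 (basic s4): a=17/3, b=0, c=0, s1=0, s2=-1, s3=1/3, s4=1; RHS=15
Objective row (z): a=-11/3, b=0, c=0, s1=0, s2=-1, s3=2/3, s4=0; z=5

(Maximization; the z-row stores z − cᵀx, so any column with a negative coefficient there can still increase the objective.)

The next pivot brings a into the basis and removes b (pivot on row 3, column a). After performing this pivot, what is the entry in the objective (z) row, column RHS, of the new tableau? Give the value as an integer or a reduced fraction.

116/21

Pivot element is row 3, column a: 7/3.
Normalize row 3: new (row 3, RHS) = (1/3)/(7/3) = 1/7.
z-row ← z-row − (-11/3)·(new row 3): 5 − (-11/3)·(1/7) = 116/21.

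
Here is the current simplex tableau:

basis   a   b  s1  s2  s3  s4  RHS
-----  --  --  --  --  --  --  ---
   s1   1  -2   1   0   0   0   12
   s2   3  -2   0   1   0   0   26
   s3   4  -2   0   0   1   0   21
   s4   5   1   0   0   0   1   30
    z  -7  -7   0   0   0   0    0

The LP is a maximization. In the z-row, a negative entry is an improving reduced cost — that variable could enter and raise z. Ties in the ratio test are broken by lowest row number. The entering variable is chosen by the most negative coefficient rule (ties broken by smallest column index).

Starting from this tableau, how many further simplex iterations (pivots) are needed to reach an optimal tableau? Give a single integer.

3

pivot: a in, s3 out → z = 147/4
pivot: b in, s4 out → z = 48
pivot: s3 in, a out → z = 210
No improving column remains; optimal.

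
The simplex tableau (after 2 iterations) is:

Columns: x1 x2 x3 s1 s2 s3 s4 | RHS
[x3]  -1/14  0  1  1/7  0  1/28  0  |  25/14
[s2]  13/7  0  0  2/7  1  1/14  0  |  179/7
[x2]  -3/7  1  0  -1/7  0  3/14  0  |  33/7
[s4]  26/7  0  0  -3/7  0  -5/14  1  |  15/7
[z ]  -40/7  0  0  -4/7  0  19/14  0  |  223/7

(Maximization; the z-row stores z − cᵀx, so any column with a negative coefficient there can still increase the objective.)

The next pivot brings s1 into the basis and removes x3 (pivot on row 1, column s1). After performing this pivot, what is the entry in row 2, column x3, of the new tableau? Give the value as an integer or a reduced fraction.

Pivot element is row 1, column s1: 1/7.
Normalize row 1: new (row 1, x3) = 1/(1/7) = 7.
row 2 ← row 2 − (2/7)·(new row 1): 0 − (2/7)·7 = -2.

-2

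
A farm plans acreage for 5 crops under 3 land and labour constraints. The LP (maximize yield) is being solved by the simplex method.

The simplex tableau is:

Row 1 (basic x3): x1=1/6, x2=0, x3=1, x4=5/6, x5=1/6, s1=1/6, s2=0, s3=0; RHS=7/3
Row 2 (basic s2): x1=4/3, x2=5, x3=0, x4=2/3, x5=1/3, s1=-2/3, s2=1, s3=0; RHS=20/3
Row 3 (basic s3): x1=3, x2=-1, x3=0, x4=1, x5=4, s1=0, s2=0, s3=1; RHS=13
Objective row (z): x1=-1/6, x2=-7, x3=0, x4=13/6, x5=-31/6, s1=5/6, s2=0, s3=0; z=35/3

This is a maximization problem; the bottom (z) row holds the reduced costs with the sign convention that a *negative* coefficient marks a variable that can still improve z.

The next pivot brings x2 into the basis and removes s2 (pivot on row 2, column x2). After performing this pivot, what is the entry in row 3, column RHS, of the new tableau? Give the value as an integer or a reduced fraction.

Pivot element is row 2, column x2: 5.
Normalize row 2: new (row 2, RHS) = (20/3)/5 = 4/3.
row 3 ← row 3 − (-1)·(new row 2): 13 − (-1)·(4/3) = 43/3.

43/3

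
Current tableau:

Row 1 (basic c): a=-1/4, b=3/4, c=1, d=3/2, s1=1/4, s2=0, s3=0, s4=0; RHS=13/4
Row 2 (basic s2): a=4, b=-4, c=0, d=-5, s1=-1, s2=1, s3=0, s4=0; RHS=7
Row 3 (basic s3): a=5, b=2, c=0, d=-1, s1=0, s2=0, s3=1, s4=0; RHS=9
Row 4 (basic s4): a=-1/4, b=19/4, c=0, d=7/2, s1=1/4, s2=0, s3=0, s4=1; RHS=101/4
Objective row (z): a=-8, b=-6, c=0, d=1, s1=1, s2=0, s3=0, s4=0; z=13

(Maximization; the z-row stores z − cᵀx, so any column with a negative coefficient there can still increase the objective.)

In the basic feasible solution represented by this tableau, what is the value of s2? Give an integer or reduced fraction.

7

s2 is basic (row 2); its value is the RHS of that row: 7.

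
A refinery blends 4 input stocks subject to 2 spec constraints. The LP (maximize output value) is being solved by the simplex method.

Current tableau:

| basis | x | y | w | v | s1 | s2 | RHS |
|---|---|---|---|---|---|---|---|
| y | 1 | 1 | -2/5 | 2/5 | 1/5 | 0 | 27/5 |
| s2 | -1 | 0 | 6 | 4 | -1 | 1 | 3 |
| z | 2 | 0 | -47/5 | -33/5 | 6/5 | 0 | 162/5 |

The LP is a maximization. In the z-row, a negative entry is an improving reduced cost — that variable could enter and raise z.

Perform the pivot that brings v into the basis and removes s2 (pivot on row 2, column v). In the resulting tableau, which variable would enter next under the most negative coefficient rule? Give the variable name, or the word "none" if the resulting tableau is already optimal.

Pivot element 4. New z-row = old z-row − (-33/5)·(row 2/4).
Updated z-row coefficients: x: 7/20, y: 0, w: 1/2, v: 0, s1: -9/20, s2: 33/20.
The most negative is -9/20 in column s1, so s1 would enter next.

s1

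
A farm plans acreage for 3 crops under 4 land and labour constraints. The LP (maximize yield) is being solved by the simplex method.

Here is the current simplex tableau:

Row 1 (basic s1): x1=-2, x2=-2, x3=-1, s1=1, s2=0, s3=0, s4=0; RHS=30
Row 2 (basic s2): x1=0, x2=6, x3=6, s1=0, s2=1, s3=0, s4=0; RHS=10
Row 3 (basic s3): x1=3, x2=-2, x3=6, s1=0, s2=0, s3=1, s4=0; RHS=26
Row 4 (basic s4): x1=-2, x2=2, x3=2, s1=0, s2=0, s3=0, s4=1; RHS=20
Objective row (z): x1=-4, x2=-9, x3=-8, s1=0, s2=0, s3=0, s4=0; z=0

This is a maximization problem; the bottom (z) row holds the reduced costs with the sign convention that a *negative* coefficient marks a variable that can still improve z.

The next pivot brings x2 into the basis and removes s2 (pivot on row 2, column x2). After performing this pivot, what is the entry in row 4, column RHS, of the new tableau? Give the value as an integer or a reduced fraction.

Pivot element is row 2, column x2: 6.
Normalize row 2: new (row 2, RHS) = 10/6 = 5/3.
row 4 ← row 4 − 2·(new row 2): 20 − 2·(5/3) = 50/3.

50/3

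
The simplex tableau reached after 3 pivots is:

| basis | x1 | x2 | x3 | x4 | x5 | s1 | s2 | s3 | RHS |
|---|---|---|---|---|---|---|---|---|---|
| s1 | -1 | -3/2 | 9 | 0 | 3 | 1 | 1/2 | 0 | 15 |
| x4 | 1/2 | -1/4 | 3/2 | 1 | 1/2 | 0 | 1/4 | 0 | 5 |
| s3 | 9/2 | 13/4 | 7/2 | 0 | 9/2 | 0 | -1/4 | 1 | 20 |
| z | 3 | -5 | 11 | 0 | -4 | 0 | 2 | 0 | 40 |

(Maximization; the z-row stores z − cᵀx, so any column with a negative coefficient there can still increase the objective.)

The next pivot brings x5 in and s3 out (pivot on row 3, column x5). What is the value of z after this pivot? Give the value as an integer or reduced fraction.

Minimum ratio for x5: 20/(9/2) = 40/9.
z changes by −(z-row coeff of x5)·ratio = −(-4)·(40/9) = 160/9.
New z = 40 + (160/9) = 520/9.

520/9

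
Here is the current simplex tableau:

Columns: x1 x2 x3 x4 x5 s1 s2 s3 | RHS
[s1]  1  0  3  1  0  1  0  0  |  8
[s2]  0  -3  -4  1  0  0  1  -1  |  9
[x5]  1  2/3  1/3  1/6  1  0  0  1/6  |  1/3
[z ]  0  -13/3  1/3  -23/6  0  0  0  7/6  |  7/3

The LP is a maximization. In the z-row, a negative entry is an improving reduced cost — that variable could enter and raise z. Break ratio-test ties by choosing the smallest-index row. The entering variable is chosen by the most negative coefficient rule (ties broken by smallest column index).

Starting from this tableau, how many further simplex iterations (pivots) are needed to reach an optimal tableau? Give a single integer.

2

pivot: x2 in, x5 out → z = 9/2
pivot: x4 in, x2 out → z = 10
No improving column remains; optimal.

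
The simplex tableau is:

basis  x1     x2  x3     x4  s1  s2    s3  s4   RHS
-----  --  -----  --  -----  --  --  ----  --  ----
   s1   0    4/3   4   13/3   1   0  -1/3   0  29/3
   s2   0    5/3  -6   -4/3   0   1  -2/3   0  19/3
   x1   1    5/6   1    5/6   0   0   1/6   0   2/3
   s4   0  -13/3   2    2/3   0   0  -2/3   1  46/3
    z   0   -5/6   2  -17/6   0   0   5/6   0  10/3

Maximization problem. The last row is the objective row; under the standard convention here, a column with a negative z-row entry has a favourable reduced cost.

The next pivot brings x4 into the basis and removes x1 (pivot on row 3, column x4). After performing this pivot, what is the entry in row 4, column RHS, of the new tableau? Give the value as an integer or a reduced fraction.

Pivot element is row 3, column x4: 5/6.
Normalize row 3: new (row 3, RHS) = (2/3)/(5/6) = 4/5.
row 4 ← row 4 − (2/3)·(new row 3): 46/3 − (2/3)·(4/5) = 74/5.

74/5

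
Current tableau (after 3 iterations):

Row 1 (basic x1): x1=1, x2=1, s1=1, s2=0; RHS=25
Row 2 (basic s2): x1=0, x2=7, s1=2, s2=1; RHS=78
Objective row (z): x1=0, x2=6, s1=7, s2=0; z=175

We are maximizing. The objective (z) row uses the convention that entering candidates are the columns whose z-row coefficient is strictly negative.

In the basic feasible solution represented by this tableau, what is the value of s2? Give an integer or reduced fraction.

78

s2 is basic (row 2); its value is the RHS of that row: 78.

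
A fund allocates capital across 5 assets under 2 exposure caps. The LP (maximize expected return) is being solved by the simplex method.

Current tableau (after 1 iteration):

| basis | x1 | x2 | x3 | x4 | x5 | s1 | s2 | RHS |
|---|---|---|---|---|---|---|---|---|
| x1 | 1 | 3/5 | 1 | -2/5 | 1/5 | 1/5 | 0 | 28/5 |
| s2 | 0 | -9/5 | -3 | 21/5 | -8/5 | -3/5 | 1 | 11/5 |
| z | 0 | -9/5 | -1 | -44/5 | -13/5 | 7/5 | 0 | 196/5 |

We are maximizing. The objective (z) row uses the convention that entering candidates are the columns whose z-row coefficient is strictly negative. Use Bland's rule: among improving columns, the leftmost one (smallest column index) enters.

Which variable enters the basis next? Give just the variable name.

x2

Objective-row coefficients: x1: 0, x2: -9/5, x3: -1, x4: -44/5, x5: -13/5, s1: 7/5, s2: 0.
Improving columns: x2, x3, x4, x5. Bland's rule picks the smallest column index → x2.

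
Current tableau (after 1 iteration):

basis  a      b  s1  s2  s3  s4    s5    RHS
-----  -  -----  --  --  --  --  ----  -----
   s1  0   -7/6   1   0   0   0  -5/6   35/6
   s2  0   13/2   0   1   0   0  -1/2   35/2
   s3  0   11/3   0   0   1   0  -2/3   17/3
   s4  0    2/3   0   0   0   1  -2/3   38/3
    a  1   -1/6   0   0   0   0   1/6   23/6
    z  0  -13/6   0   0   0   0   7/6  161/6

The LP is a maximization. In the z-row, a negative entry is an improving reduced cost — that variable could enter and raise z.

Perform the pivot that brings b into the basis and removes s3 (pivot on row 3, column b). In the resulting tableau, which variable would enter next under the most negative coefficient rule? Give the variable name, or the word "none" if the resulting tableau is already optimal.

none

Pivot element 11/3. New z-row = old z-row − (-13/6)·(row 3/(11/3)).
Updated z-row coefficients: a: 0, b: 0, s1: 0, s2: 0, s3: 13/22, s4: 0, s5: 17/22.
No coefficient is strictly negative; the tableau after this pivot is optimal.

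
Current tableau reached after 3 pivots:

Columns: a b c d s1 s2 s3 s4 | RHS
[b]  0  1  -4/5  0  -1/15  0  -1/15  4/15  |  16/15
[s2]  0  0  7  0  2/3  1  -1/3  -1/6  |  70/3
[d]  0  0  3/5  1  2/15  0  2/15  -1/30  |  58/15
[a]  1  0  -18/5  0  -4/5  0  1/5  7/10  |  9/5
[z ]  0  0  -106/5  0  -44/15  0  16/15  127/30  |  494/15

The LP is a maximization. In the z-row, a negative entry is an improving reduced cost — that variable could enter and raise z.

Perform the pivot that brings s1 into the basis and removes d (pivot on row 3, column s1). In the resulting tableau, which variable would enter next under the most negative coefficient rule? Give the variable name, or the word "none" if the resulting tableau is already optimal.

c

Pivot element 2/15. New z-row = old z-row − (-44/15)·(row 3/(2/15)).
Updated z-row coefficients: a: 0, b: 0, c: -8, d: 22, s1: 0, s2: 0, s3: 4, s4: 7/2.
The most negative is -8 in column c, so c would enter next.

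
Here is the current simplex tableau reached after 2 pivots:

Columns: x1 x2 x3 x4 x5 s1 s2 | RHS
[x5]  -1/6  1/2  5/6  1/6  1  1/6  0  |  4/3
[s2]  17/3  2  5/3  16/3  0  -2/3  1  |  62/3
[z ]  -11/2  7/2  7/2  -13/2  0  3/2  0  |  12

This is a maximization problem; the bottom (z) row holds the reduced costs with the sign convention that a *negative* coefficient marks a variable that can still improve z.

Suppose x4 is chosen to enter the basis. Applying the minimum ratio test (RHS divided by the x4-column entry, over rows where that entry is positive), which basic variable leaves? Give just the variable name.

s2

Ratios: row 1 (x5): (4/3)/(1/6) = 8; row 2 (s2): (62/3)/(16/3) = 31/8.
Minimum ratio 31/8 is in the s2 row, so s2 leaves.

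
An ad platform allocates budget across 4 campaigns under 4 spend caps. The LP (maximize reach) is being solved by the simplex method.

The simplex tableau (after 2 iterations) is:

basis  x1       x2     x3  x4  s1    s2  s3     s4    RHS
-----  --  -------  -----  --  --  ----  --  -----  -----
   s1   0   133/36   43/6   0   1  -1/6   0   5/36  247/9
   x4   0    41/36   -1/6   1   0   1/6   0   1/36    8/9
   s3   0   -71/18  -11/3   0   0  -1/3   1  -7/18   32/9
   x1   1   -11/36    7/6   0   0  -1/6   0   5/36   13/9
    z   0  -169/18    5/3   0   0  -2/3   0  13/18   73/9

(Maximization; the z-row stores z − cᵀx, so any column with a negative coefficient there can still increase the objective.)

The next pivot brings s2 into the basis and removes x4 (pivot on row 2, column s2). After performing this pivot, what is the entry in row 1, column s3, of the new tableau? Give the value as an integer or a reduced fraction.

0

Pivot element is row 2, column s2: 1/6.
Normalize row 2: new (row 2, s3) = 0/(1/6) = 0.
row 1 ← row 1 − (-1/6)·(new row 2): 0 − (-1/6)·0 = 0.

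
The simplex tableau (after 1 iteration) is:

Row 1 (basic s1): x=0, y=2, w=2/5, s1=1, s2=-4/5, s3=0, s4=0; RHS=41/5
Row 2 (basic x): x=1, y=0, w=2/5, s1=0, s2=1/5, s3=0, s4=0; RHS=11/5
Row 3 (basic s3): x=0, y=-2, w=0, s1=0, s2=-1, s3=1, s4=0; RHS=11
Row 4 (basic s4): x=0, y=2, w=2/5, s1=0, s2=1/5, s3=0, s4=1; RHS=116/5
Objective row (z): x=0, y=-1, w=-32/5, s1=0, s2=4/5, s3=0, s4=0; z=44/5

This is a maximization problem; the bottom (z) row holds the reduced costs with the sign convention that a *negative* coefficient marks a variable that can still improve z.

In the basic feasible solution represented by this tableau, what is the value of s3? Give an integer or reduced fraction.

s3 is basic (row 3); its value is the RHS of that row: 11.

11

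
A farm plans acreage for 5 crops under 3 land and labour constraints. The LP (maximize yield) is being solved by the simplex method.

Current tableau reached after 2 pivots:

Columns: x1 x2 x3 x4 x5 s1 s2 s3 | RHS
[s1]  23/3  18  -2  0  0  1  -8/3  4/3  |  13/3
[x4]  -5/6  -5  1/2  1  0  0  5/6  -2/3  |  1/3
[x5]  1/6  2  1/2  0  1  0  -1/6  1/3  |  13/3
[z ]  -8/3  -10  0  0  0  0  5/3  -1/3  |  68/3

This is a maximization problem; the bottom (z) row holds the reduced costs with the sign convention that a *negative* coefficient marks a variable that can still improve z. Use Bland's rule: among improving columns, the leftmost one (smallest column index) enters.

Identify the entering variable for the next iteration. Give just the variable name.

Objective-row coefficients: x1: -8/3, x2: -10, x3: 0, x4: 0, x5: 0, s1: 0, s2: 5/3, s3: -1/3.
Improving columns: x1, x2, s3. Bland's rule picks the smallest column index → x1.

x1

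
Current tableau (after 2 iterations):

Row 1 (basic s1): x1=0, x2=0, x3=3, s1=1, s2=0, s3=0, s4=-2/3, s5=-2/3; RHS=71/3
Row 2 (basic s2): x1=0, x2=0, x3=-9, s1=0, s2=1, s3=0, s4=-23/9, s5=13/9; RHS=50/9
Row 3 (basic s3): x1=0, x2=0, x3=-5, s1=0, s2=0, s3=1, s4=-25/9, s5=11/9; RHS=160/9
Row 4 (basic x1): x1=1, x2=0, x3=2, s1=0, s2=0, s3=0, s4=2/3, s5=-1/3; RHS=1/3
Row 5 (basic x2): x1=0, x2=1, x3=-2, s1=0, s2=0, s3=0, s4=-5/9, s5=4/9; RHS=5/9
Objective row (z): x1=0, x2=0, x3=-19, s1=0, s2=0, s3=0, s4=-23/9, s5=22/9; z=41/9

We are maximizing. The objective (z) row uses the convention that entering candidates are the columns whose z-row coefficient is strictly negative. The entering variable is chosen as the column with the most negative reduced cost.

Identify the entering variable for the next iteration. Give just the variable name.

Objective-row coefficients: x1: 0, x2: 0, x3: -19, s1: 0, s2: 0, s3: 0, s4: -23/9, s5: 22/9.
The most negative is -19 in column x3, so x3 enters.

x3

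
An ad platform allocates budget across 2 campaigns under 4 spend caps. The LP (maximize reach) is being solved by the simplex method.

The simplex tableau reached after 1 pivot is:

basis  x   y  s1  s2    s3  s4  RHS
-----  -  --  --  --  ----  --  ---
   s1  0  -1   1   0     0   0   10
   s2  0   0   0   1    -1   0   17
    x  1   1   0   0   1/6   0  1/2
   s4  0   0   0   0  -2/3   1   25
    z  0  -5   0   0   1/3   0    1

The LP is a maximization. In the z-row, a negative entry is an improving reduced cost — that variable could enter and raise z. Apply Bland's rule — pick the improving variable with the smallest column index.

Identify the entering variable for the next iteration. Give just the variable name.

y

Objective-row coefficients: x: 0, y: -5, s1: 0, s2: 0, s3: 1/3, s4: 0.
Improving columns: y. Bland's rule picks the smallest column index → y.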